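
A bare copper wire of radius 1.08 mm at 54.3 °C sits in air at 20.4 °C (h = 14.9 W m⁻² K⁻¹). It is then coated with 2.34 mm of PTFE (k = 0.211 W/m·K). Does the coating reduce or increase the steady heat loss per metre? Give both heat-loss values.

increases: 3.43 → 8.49 W/m

Critical radius for a cylinder: r_cr = k/h = 0.0142 m = 1.42 cm.
Outer radius after coating: r₂ = 0.00108 + 0.00234 = 0.00342 m.
Since r₁ < r_cr and r₂ ≤ r_cr, the coating moves toward the maximum at r_cr — heat loss rises.
Bare: R = 1/(2πr₁h) = 9.890 m·K/W; Q = 33.9/9.890 = 3.43 W/m.
Coated: R = R_cond + R_conv = 3.993 m·K/W; Q = 33.9/3.993 = 8.49 W/m.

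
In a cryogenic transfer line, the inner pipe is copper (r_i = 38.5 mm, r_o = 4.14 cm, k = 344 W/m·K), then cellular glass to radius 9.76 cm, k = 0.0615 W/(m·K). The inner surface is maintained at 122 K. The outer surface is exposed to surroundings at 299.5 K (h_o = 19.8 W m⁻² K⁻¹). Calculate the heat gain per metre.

Q' = 77.1 W/m

Series thermal resistances, inner to outer:
  R'_copper = ln(0.0414/0.0385)/(2πk) = 0.07262/(2π·344) = 3.360×10^-5 m·K/W
  R'_cellular glass = ln(0.0976/0.0414)/(2πk) = 0.8576/(2π·0.0615) = 2.219 m·K/W
  R'_conv,out = 1/(2πr h) = 1/(2π·0.0976·19.8) = 0.08236 m·K/W
ΣR = 3.360×10^-5 + 2.219 + 0.08236 = 2.301 m·K/W
Q' = ΔT/ΣR = (122 K − 299.5 K)/2.301 = -77.1 W/m
(Negative Q' ⇒ heat flows inward; heat gain = 77.1 W/m.)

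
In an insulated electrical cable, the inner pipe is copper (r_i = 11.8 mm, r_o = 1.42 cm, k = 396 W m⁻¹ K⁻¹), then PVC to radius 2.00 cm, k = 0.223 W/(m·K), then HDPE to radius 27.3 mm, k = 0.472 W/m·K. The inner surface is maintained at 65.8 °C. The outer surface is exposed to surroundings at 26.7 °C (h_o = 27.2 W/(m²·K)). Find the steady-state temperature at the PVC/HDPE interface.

T = 48.8 °C

Resistance network (inner→outer):
  R'_copper = ln(0.0142/0.0118)/(2πk) = 0.1851/(2π·396) = 7.441×10^-5 m·K/W
  R'_PVC = ln(0.0200/0.0142)/(2πk) = 0.3425/(2π·0.223) = 0.2444 m·K/W
  R'_HDPE = ln(0.0273/0.0200)/(2πk) = 0.3112/(2π·0.472) = 0.1049 m·K/W
  R'_conv,out = 1/(2πr h) = 1/(2π·0.0273·27.2) = 0.2143 m·K/W
ΣR = 7.441×10^-5 + 0.2444 + 0.1049 + 0.2143 = 0.5637 m·K/W
Q' = ΔT/ΣR = (65.8 °C − 26.7 °C)/0.5637 = 69.36 W/m
From the inner boundary to the PVC/HDPE interface, ΣR_partial = 0.2445 m·K/W.
T_interface = T_in − Q'·ΣR_partial = 65.8 °C − (69.36)(0.2445) = 48.8 °C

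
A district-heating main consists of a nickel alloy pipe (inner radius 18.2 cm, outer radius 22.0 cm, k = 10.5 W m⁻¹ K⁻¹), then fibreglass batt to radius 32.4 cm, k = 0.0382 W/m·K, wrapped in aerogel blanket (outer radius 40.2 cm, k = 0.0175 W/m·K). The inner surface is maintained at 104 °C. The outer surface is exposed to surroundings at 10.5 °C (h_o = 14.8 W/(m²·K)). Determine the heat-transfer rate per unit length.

Treat each layer as a resistance in series:
  R'_nickel alloy = ln(0.220/0.182)/(2πk) = 0.1896/(2π·10.5) = 0.002874 m·K/W
  R'_fibreglass batt = ln(0.324/0.220)/(2πk) = 0.3871/(2π·0.0382) = 1.613 m·K/W
  R'_aerogel blanket = ln(0.402/0.324)/(2πk) = 0.2157/(2π·0.0175) = 1.962 m·K/W
  R'_conv,out = 1/(2πr h) = 1/(2π·0.402·14.8) = 0.02675 m·K/W
ΣR = 0.002874 + 1.613 + 1.962 + 0.02675 = 3.605 m·K/W
Q' = ΔT/ΣR = (104 °C − 10.5 °C)/3.605 = 25.9 W/m

Q' = 25.9 W/m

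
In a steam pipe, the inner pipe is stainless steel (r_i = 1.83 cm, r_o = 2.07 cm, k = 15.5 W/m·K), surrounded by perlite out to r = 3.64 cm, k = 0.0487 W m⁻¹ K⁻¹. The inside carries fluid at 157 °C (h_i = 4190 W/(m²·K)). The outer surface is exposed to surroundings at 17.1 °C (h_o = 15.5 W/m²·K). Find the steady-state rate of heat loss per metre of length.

Treat each layer as a resistance in series:
  R'_conv,in = 1/(2πr h) = 1/(2π·0.0183·4190) = 0.002076 m·K/W
  R'_stainless steel = ln(0.0207/0.0183)/(2πk) = 0.1232/(2π·15.5) = 0.001265 m·K/W
  R'_perlite = ln(0.0364/0.0207)/(2πk) = 0.5644/(2π·0.0487) = 1.845 m·K/W
  R'_conv,out = 1/(2πr h) = 1/(2π·0.0364·15.5) = 0.2821 m·K/W
ΣR = 0.002076 + 0.001265 + 1.845 + 0.2821 = 2.130 m·K/W
Q' = ΔT/ΣR = (157 °C − 17.1 °C)/2.130 = 65.7 W/m

Q' = 65.7 W/m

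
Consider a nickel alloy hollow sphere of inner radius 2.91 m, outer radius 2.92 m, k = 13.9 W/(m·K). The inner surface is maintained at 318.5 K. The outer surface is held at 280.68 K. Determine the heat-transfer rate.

Q = 4πk·ΔT/(1/r₁ − 1/r₂) = 4π × 13.9 × 37.82 / (1/2.91 − 1/2.92) = 5.61×10^6 W

Q = 5610 kW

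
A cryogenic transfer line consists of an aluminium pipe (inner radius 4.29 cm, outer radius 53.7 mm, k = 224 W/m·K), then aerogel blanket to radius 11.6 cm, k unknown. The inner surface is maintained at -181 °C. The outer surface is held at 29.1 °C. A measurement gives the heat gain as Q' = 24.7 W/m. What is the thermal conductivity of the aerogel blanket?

k = 0.0144 W/m·K

ΣR = ΔT/Q' = |-181 − 29.1|/24.7 = 8.506 m·K/W
Known resistances:
  R'_aluminium = ln(0.0537/0.0429)/(2πk) = 0.2245/(2π·224) = 1.595×10^-4 m·K/W
R_aerogel blanket = ΣR − ΣR_known = 8.506 − 1.595×10^-4 = 8.506 m·K/W
ln(r₂/r₁)/(2πk) = 8.506 ⇒ k = 0.7702/(2π·8.506) = 0.0144 W/m·K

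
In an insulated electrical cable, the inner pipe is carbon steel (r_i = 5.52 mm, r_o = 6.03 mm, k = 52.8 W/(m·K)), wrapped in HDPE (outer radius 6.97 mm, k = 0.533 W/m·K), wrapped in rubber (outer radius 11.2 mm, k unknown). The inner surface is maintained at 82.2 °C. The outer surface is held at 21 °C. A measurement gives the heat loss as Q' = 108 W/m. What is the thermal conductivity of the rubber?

ΣR = ΔT/Q' = |82.2 − 21|/108 = 0.5667 m·K/W
Known resistances:
  R'_carbon steel = ln(0.00603/0.00552)/(2πk) = 0.08837/(2π·52.8) = 2.664×10^-4 m·K/W
  R'_HDPE = ln(0.00697/0.00603)/(2πk) = 0.1449/(2π·0.533) = 0.04326 m·K/W
R_rubber = ΣR − ΣR_known = 0.5667 − 0.04353 = 0.5232 m·K/W
ln(r₂/r₁)/(2πk) = 0.5232 ⇒ k = 0.4743/(2π·0.5232) = 0.144 W/m·K

k = 0.144 W/m·K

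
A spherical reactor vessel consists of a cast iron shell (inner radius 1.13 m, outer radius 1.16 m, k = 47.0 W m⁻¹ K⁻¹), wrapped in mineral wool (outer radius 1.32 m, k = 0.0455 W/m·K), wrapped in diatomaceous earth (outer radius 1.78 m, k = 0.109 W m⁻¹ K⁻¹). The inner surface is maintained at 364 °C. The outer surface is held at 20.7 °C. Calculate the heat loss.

Q = 1050 W

Treat each layer as a resistance in series:
  R_cast iron = (1/1.13 − 1/1.16)/(4πk) = 0.02289/(4π·47.0) = 3.875×10^-5 K/W
  R_mineral wool = (1/1.16 − 1/1.32)/(4πk) = 0.1045/(4π·0.0455) = 0.1828 K/W
  R_diatomaceous earth = (1/1.32 − 1/1.78)/(4πk) = 0.1958/(4π·0.109) = 0.1429 K/W
ΣR = 3.875×10^-5 + 0.1828 + 0.1429 = 0.3257 K/W
Q = ΔT/ΣR = (364 °C − 20.7 °C)/0.3257 = 1050 W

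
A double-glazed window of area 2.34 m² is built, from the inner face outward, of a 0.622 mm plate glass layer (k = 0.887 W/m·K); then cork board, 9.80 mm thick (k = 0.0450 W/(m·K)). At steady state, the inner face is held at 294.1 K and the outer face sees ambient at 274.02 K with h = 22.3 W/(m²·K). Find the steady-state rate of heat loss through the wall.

Treat each layer as a resistance in series:
  R_plate glass = L/(kA) = 6.22×10^-4/(0.887·2.34) = 2.997×10^-4 K/W
  R_cork board = L/(kA) = 0.00980/(0.0450·2.34) = 0.09307 K/W
  R_conv,out = 1/(hA) = 1/(22.3·2.34) = 0.01916 K/W
ΣR = 2.997×10^-4 + 0.09307 + 0.01916 = 0.1125 K/W
Q = ΔT/ΣR = (294.1 K − 274.02 K)/0.1125 = 178 W

Q = 178 W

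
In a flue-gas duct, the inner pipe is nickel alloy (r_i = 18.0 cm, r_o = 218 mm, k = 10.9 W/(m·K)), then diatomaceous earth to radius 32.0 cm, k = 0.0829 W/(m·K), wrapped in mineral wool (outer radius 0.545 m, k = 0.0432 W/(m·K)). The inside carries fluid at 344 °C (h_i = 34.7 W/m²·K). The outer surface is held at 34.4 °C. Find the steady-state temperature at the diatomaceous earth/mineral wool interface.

Treat each layer as a resistance in series:
  R'_conv,in = 1/(2πr h) = 1/(2π·0.180·34.7) = 0.02548 m·K/W
  R'_nickel alloy = ln(0.218/0.180)/(2πk) = 0.1915/(2π·10.9) = 0.002797 m·K/W
  R'_diatomaceous earth = ln(0.320/0.218)/(2πk) = 0.3838/(2π·0.0829) = 0.7369 m·K/W
  R'_mineral wool = ln(0.545/0.320)/(2πk) = 0.5325/(2π·0.0432) = 1.962 m·K/W
ΣR = 0.02548 + 0.002797 + 0.7369 + 1.962 = 2.727 m·K/W
Q' = ΔT/ΣR = (344 °C − 34.4 °C)/2.727 = 113.5 W/m
From the inner boundary to the diatomaceous earth/mineral wool interface, ΣR_partial = 0.7652 m·K/W.
T_interface = T_in − Q'·ΣR_partial = 344 °C − (113.5)(0.7652) = 257 °C

T = 257 °C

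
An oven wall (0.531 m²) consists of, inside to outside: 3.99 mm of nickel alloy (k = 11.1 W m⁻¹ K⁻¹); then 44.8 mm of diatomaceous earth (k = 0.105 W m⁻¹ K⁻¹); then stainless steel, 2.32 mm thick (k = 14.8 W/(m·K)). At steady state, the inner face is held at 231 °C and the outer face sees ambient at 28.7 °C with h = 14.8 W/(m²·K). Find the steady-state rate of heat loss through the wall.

Q = 217 W

Resistance network (inner→outer):
  R_nickel alloy = L/(kA) = 0.00399/(11.1·0.531) = 6.769×10^-4 K/W
  R_diatomaceous earth = L/(kA) = 0.0448/(0.105·0.531) = 0.8035 K/W
  R_stainless steel = L/(kA) = 0.00232/(14.8·0.531) = 2.952×10^-4 K/W
  R_conv,out = 1/(hA) = 1/(14.8·0.531) = 0.1272 K/W
ΣR = 6.769×10^-4 + 0.8035 + 2.952×10^-4 + 0.1272 = 0.9317 K/W
Q = ΔT/ΣR = (231 °C − 28.7 °C)/0.9317 = 217 W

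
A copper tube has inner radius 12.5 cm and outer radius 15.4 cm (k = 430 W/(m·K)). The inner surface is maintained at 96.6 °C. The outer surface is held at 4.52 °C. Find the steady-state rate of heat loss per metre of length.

Q' = 1190 kW/m

Q' = 2πk·ΔT/ln(r₂/r₁) = 2π × 430 × 92.08 / ln(0.154/0.125) = 1.19×10^6 W/m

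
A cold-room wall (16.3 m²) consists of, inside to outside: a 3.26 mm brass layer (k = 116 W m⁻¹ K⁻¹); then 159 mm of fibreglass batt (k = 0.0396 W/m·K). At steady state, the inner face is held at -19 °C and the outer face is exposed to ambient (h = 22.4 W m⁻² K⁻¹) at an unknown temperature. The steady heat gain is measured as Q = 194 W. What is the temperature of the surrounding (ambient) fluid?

T_out = 29.3 °C

Sum the resistances:
  R_brass = L/(kA) = 0.00326/(116·16.3) = 1.724×10^-6 K/W
  R_fibreglass batt = L/(kA) = 0.159/(0.0396·16.3) = 0.2463 K/W
  R_conv,out = 1/(hA) = 1/(22.4·16.3) = 0.002739 K/W
ΣR = 0.2491 K/W
ΔT = Q·ΣR = 194 × 0.2491 = 48.33 K
Heat flows inward, so T_out = T_in + ΔT = -19 + 48.33 = 29.3 °C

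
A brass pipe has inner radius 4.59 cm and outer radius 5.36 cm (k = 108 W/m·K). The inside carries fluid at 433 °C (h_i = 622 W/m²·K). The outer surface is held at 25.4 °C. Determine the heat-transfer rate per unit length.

Q' = 70.2 kW/m

Resistance network (inner→outer):
  R'_conv,in = 1/(2πr h) = 1/(2π·0.0459·622) = 0.005575 m·K/W
  R'_brass = ln(0.0536/0.0459)/(2πk) = 0.1551/(2π·108) = 2.285×10^-4 m·K/W
ΣR = 0.005575 + 2.285×10^-4 = 0.005804 m·K/W
Q' = ΔT/ΣR = (433 °C − 25.4 °C)/0.005804 = 70200 W/m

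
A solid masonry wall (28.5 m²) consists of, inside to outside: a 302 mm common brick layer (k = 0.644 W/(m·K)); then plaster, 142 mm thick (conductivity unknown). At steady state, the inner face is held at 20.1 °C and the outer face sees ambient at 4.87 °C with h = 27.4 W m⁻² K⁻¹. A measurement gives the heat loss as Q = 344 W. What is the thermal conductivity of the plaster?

k = 0.188 W/m·K

ΣR = ΔT/Q = |20.1 − 4.87|/344 = 0.04427 K/W
Known resistances:
  R_common brick = L/(kA) = 0.302/(0.644·28.5) = 0.01645 K/W
  R_conv,out = 1/(hA) = 1/(27.4·28.5) = 0.001281 K/W
R_plaster = ΣR − ΣR_known = 0.04427 − 0.01773 = 0.02654 K/W
L/(kA) = 0.02654 ⇒ k = 0.142/(0.02654·28.5) = 0.188 W/m·K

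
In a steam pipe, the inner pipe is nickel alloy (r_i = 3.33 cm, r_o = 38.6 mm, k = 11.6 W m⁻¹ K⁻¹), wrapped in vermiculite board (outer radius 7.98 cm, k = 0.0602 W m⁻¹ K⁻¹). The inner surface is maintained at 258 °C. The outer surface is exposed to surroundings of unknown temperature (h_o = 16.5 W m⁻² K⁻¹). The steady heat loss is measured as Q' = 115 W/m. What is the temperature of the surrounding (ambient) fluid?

T_out = 23.1 °C

Sum the resistances:
  R'_nickel alloy = ln(0.0386/0.0333)/(2πk) = 0.1477/(2π·11.6) = 0.002026 m·K/W
  R'_vermiculite board = ln(0.0798/0.0386)/(2πk) = 0.7263/(2π·0.0602) = 1.920 m·K/W
  R'_conv,out = 1/(2πr h) = 1/(2π·0.0798·16.5) = 0.1209 m·K/W
ΣR = 2.043 m·K/W
ΔT = Q'·ΣR = 115 × 2.043 = 234.9 K
Heat flows outward, so T_out = T_in − ΔT = 258 − 234.9 = 23.1 °C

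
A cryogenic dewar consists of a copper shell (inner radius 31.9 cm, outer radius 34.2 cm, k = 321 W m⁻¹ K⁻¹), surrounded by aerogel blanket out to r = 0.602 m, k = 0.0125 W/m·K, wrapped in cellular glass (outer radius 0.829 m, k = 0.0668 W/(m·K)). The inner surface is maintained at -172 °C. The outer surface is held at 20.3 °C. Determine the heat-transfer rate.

Resistance network (inner→outer):
  R_copper = (1/0.319 − 1/0.342)/(4πk) = 0.2108/(4π·321) = 5.226×10^-5 K/W
  R_aerogel blanket = (1/0.342 − 1/0.602)/(4πk) = 1.263/(4π·0.0125) = 8.040 K/W
  R_cellular glass = (1/0.602 − 1/0.829)/(4πk) = 0.4549/(4π·0.0668) = 0.5419 K/W
ΣR = 5.226×10^-5 + 8.040 + 0.5419 = 8.582 K/W
Q = ΔT/ΣR = (-172 °C − 20.3 °C)/8.582 = -22.4 W
(Negative Q ⇒ heat flows inward; heat gain = 22.4 W.)

Q = 22.4 W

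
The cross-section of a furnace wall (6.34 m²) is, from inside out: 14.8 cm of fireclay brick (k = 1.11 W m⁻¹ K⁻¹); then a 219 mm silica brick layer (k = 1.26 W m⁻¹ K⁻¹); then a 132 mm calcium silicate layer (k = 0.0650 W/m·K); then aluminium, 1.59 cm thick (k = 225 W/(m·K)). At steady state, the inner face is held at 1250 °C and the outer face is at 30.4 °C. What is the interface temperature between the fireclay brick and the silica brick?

T = 1180 °C

Resistance network (inner→outer):
  R_fireclay brick = L/(kA) = 0.148/(1.11·6.34) = 0.02103 K/W
  R_silica brick = L/(kA) = 0.219/(1.26·6.34) = 0.02741 K/W
  R_calcium silicate = L/(kA) = 0.132/(0.0650·6.34) = 0.3203 K/W
  R_aluminium = L/(kA) = 0.0159/(225·6.34) = 1.115×10^-5 K/W
ΣR = 0.02103 + 0.02741 + 0.3203 + 1.115×10^-5 = 0.3688 K/W
Q = ΔT/ΣR = (1250 °C − 30.4 °C)/0.3688 = 3307 W
From the inner boundary to the fireclay brick/silica brick interface, ΣR_partial = 0.02103 K/W.
T_interface = T_in − Q·ΣR_partial = 1250 °C − (3307)(0.02103) = 1180 °C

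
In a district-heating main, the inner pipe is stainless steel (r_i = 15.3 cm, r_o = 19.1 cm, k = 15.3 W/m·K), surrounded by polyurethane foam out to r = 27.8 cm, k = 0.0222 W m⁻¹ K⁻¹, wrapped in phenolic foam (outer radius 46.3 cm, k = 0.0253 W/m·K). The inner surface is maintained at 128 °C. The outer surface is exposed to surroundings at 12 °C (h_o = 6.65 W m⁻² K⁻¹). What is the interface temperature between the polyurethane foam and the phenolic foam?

T = 75.5 °C

Series thermal resistances, inner to outer:
  R'_stainless steel = ln(0.191/0.153)/(2πk) = 0.2218/(2π·15.3) = 0.002308 m·K/W
  R'_polyurethane foam = ln(0.278/0.191)/(2πk) = 0.3753/(2π·0.0222) = 2.691 m·K/W
  R'_phenolic foam = ln(0.463/0.278)/(2πk) = 0.5101/(2π·0.0253) = 3.209 m·K/W
  R'_conv,out = 1/(2πr h) = 1/(2π·0.463·6.65) = 0.05169 m·K/W
ΣR = 0.002308 + 2.691 + 3.209 + 0.05169 = 5.954 m·K/W
Q' = ΔT/ΣR = (128 °C − 12 °C)/5.954 = 19.48 W/m
From the inner boundary to the polyurethane foam/phenolic foam interface, ΣR_partial = 2.693 m·K/W.
T_interface = T_in − Q'·ΣR_partial = 128 °C − (19.48)(2.693) = 75.5 °C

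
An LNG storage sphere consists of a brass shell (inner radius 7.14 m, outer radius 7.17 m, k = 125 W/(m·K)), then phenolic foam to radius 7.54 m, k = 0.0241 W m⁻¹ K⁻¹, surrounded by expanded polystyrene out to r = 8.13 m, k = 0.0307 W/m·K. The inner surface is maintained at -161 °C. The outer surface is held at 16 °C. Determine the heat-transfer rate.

Q = 3720 W

Treat each layer as a resistance in series:
  R_brass = (1/7.14 − 1/7.17)/(4πk) = 5.860×10^-4/(4π·125) = 3.731×10^-7 K/W
  R_phenolic foam = (1/7.17 − 1/7.54)/(4πk) = 0.006844/(4π·0.0241) = 0.02260 K/W
  R_expanded polystyrene = (1/7.54 − 1/8.13)/(4πk) = 0.009625/(4π·0.0307) = 0.02495 K/W
ΣR = 3.731×10^-7 + 0.02260 + 0.02495 = 0.04755 K/W
Q = ΔT/ΣR = (-161 °C − 16 °C)/0.04755 = -3720 W
(Negative Q ⇒ heat flows inward; heat gain = 3720 W.)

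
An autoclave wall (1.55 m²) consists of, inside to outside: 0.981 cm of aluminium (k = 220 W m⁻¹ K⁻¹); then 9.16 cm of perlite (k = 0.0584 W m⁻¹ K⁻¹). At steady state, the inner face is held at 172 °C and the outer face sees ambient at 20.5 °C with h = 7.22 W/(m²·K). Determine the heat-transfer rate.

Treat each layer as a resistance in series:
  R_aluminium = L/(kA) = 0.00981/(220·1.55) = 2.877×10^-5 K/W
  R_perlite = L/(kA) = 0.0916/(0.0584·1.55) = 1.012 K/W
  R_conv,out = 1/(hA) = 1/(7.22·1.55) = 0.08936 K/W
ΣR = 2.877×10^-5 + 1.012 + 0.08936 = 1.101 K/W
Q = ΔT/ΣR = (172 °C − 20.5 °C)/1.101 = 138 W

Q = 138 W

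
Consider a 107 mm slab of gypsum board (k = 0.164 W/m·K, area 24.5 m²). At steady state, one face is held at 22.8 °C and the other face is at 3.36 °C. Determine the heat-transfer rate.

Q = 730 W

Q = kA·ΔT/L = 0.164 × 24.5 × |22.8 °C − 3.36 °C| / 0.107 = 730 W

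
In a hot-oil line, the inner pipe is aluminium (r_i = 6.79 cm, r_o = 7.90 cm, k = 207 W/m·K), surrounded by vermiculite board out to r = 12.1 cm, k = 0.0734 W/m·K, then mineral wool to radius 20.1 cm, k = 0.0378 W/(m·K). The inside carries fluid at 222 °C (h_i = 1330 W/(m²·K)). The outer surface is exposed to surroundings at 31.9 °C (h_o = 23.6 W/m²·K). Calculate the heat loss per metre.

Treat each layer as a resistance in series:
  R'_conv,in = 1/(2πr h) = 1/(2π·0.0679·1330) = 0.001762 m·K/W
  R'_aluminium = ln(0.0790/0.0679)/(2πk) = 0.1514/(2π·207) = 1.164×10^-4 m·K/W
  R'_vermiculite board = ln(0.121/0.0790)/(2πk) = 0.4263/(2π·0.0734) = 0.9244 m·K/W
  R'_mineral wool = ln(0.201/0.121)/(2πk) = 0.5075/(2π·0.0378) = 2.137 m·K/W
  R'_conv,out = 1/(2πr h) = 1/(2π·0.201·23.6) = 0.03355 m·K/W
ΣR = 0.001762 + 1.164×10^-4 + 0.9244 + 2.137 + 0.03355 = 3.097 m·K/W
Q' = ΔT/ΣR = (222 °C − 31.9 °C)/3.097 = 61.4 W/m

Q' = 61.4 W/m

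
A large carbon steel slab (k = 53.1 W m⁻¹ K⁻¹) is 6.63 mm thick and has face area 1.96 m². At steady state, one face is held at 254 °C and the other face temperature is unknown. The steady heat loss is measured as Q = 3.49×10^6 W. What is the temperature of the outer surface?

T_out = 31.7 °C

Series resistances:
  R_carbon steel = L/(kA) = 0.00663/(53.1·1.96) = 6.370×10^-5 K/W
ΣR = 6.370×10^-5 K/W
ΔT = Q·ΣR = 3.49×10^6 × 6.370×10^-5 = 222.3 K
Heat flows outward, so T_out = T_in − ΔT = 254 − 222.3 = 31.7 °C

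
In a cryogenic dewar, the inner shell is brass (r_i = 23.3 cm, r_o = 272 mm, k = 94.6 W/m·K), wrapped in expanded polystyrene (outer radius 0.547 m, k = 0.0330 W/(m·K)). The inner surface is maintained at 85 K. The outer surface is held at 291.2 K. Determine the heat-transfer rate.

Resistance network (inner→outer):
  R_brass = (1/0.233 − 1/0.272)/(4πk) = 0.6154/(4π·94.6) = 5.177×10^-4 K/W
  R_expanded polystyrene = (1/0.272 − 1/0.547)/(4πk) = 1.848/(4π·0.0330) = 4.457 K/W
ΣR = 5.177×10^-4 + 4.457 = 4.458 K/W
Q = ΔT/ΣR = (85 K − 291.2 K)/4.458 = -46.3 W
(Negative Q ⇒ heat flows inward; heat gain = 46.3 W.)

Q = 46.3 W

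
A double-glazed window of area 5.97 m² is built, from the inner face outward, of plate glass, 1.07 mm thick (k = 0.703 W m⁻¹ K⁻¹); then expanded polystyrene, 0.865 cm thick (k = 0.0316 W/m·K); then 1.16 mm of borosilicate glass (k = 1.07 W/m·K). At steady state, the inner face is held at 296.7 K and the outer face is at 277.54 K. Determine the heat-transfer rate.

Q = 414 W

Resistance network (inner→outer):
  R_plate glass = L/(kA) = 0.00107/(0.703·5.97) = 2.549×10^-4 K/W
  R_expanded polystyrene = L/(kA) = 0.00865/(0.0316·5.97) = 0.04585 K/W
  R_borosilicate glass = L/(kA) = 0.00116/(1.07·5.97) = 1.816×10^-4 K/W
ΣR = 2.549×10^-4 + 0.04585 + 1.816×10^-4 = 0.04629 K/W
Q = ΔT/ΣR = (296.7 K − 277.54 K)/0.04629 = 414 W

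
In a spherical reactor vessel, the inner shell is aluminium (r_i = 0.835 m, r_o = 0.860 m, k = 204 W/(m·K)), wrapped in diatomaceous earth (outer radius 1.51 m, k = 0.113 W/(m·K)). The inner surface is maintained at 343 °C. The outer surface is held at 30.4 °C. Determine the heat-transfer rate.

Series thermal resistances, inner to outer:
  R_aluminium = (1/0.835 − 1/0.860)/(4πk) = 0.03481/(4π·204) = 1.358×10^-5 K/W
  R_diatomaceous earth = (1/0.860 − 1/1.51)/(4πk) = 0.5005/(4π·0.113) = 0.3525 K/W
ΣR = 1.358×10^-5 + 0.3525 = 0.3525 K/W
Q = ΔT/ΣR = (343 °C − 30.4 °C)/0.3525 = 887 W

Q = 887 W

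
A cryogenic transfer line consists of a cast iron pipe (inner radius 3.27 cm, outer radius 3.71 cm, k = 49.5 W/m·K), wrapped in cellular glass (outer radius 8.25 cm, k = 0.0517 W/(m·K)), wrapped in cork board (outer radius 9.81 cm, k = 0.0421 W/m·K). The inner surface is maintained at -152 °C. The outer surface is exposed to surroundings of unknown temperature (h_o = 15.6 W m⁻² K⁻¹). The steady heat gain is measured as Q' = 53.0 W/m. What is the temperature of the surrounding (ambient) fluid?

Sum the resistances:
  R'_cast iron = ln(0.0371/0.0327)/(2πk) = 0.1262/(2π·49.5) = 4.059×10^-4 m·K/W
  R'_cellular glass = ln(0.0825/0.0371)/(2πk) = 0.7992/(2π·0.0517) = 2.460 m·K/W
  R'_cork board = ln(0.0981/0.0825)/(2πk) = 0.1732/(2π·0.0421) = 0.6547 m·K/W
  R'_conv,out = 1/(2πr h) = 1/(2π·0.0981·15.6) = 0.1040 m·K/W
ΣR = 3.219 m·K/W
ΔT = Q'·ΣR = 53.0 × 3.219 = 170.6 K
Heat flows inward, so T_out = T_in + ΔT = -152 + 170.6 = 18.6 °C

T_out = 18.6 °C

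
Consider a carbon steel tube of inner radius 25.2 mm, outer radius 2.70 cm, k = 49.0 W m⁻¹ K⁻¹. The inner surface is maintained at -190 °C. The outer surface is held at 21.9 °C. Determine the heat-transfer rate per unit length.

Q' = 9.46×10^5 W/m

Q' = 2πk·ΔT/ln(r₂/r₁) = 2π × 49.0 × 211.9 / ln(0.0270/0.0252) = 9.46×10^5 W/m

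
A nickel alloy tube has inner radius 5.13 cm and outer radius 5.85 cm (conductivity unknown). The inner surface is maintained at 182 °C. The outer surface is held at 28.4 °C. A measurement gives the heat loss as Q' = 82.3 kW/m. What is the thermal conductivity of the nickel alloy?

k = 11.2 W/m·K

ΣR = ΔT/Q' = |182 − 28.4|/82300 = 0.001866 m·K/W
ln(r₂/r₁)/(2πk) = 0.001866 ⇒ k = 0.1313/(2π·0.001866) = 11.2 W/m·K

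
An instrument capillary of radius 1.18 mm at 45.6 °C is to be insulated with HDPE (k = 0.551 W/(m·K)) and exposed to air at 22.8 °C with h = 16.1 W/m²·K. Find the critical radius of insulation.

r_cr = 3.42 cm

For a cylinder, r_cr = k_ins/h = 0.551/16.1 = 0.0342 m = 3.42 cm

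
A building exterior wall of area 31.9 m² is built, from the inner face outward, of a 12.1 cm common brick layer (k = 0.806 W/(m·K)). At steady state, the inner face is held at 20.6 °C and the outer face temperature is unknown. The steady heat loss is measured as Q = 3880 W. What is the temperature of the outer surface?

Series resistances:
  R_common brick = L/(kA) = 0.121/(0.806·31.9) = 0.004706 K/W
ΣR = 0.004706 K/W
ΔT = Q·ΣR = 3880 × 0.004706 = 18.26 K
Heat flows outward, so T_out = T_in − ΔT = 20.6 − 18.26 = 2.34 °C

T_out = 2.34 °C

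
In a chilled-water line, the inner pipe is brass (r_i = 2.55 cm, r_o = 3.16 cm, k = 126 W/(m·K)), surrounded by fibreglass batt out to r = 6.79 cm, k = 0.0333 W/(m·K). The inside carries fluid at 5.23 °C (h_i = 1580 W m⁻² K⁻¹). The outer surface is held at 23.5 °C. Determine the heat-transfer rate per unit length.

Series thermal resistances, inner to outer:
  R'_conv,in = 1/(2πr h) = 1/(2π·0.0255·1580) = 0.003950 m·K/W
  R'_brass = ln(0.0316/0.0255)/(2πk) = 0.2145/(2π·126) = 2.709×10^-4 m·K/W
  R'_fibreglass batt = ln(0.0679/0.0316)/(2πk) = 0.7649/(2π·0.0333) = 3.656 m·K/W
ΣR = 0.003950 + 2.709×10^-4 + 3.656 = 3.660 m·K/W
Q' = ΔT/ΣR = (5.23 °C − 23.5 °C)/3.660 = -4.99 W/m
(Negative Q' ⇒ heat flows inward; heat gain = 4.99 W/m.)

Q' = 4.99 W/m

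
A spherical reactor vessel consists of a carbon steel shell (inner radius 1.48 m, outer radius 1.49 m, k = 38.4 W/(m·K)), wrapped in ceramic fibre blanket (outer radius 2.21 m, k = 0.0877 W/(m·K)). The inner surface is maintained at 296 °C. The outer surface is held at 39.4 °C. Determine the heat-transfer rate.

Series thermal resistances, inner to outer:
  R_carbon steel = (1/1.48 − 1/1.49)/(4πk) = 0.004535/(4π·38.4) = 9.397×10^-6 K/W
  R_ceramic fibre blanket = (1/1.49 − 1/2.21)/(4πk) = 0.2187/(4π·0.0877) = 0.1984 K/W
ΣR = 9.397×10^-6 + 0.1984 = 0.1984 K/W
Q = ΔT/ΣR = (296 °C − 39.4 °C)/0.1984 = 1290 W

Q = 1290 W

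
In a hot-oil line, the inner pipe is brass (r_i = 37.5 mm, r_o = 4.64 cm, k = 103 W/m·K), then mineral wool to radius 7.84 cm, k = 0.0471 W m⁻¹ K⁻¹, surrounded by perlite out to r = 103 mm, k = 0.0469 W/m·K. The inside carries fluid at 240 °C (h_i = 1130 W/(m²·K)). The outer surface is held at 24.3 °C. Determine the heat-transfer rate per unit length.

Series thermal resistances, inner to outer:
  R'_conv,in = 1/(2πr h) = 1/(2π·0.0375·1130) = 0.003756 m·K/W
  R'_brass = ln(0.0464/0.0375)/(2πk) = 0.2130/(2π·103) = 3.291×10^-4 m·K/W
  R'_mineral wool = ln(0.0784/0.0464)/(2πk) = 0.5245/(2π·0.0471) = 1.772 m·K/W
  R'_perlite = ln(0.103/0.0784)/(2πk) = 0.2729/(2π·0.0469) = 0.9261 m·K/W
ΣR = 0.003756 + 3.291×10^-4 + 1.772 + 0.9261 = 2.702 m·K/W
Q' = ΔT/ΣR = (240 °C − 24.3 °C)/2.702 = 79.8 W/m

Q' = 79.8 W/m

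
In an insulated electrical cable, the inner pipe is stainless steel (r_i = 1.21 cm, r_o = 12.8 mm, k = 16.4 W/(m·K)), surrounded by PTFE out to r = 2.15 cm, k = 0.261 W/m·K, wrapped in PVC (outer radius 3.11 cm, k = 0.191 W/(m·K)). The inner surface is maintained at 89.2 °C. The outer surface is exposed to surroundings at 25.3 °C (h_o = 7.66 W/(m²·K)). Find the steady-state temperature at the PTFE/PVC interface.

T = 73.5 °C

Resistance network (inner→outer):
  R'_stainless steel = ln(0.0128/0.0121)/(2πk) = 0.05624/(2π·16.4) = 5.458×10^-4 m·K/W
  R'_PTFE = ln(0.0215/0.0128)/(2πk) = 0.5186/(2π·0.261) = 0.3162 m·K/W
  R'_PVC = ln(0.0311/0.0215)/(2πk) = 0.3692/(2π·0.191) = 0.3076 m·K/W
  R'_conv,out = 1/(2πr h) = 1/(2π·0.0311·7.66) = 0.6681 m·K/W
ΣR = 5.458×10^-4 + 0.3162 + 0.3076 + 0.6681 = 1.292 m·K/W
Q' = ΔT/ΣR = (89.2 °C − 25.3 °C)/1.292 = 49.46 W/m
From the inner boundary to the PTFE/PVC interface, ΣR_partial = 0.3167 m·K/W.
T_interface = T_in − Q'·ΣR_partial = 89.2 °C − (49.46)(0.3167) = 73.5 °C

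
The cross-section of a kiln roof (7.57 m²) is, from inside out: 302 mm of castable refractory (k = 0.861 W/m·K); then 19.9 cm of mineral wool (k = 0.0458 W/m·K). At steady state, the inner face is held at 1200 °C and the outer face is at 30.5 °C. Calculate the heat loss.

Treat each layer as a resistance in series:
  R_castable refractory = L/(kA) = 0.302/(0.861·7.57) = 0.04633 K/W
  R_mineral wool = L/(kA) = 0.199/(0.0458·7.57) = 0.5740 K/W
ΣR = 0.04633 + 0.5740 = 0.6203 K/W
Q = ΔT/ΣR = (1200 °C − 30.5 °C)/0.6203 = 1890 W

Q = 1890 W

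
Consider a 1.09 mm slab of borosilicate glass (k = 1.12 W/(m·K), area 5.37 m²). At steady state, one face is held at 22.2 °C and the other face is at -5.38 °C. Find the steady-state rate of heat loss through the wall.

Q = kA·ΔT/L = 1.12 × 5.37 × |22.2 °C − -5.38 °C| / 0.00109 = 1.52×10^5 W

Q = 152 kW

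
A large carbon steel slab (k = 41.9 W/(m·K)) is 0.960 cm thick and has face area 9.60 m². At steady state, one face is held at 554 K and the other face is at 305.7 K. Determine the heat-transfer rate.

Q = kA·ΔT/L = 41.9 × 9.60 × |554 K − 305.7 K| / 0.00960 = 1.04×10^7 W

Q = 10400 kW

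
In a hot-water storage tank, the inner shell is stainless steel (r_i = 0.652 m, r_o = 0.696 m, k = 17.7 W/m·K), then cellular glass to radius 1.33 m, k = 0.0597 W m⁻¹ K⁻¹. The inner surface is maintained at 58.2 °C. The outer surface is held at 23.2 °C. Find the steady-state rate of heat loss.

Series thermal resistances, inner to outer:
  R_stainless steel = (1/0.652 − 1/0.696)/(4πk) = 0.09696/(4π·17.7) = 4.359×10^-4 K/W
  R_cellular glass = (1/0.696 − 1/1.33)/(4πk) = 0.6849/(4π·0.0597) = 0.9129 K/W
ΣR = 4.359×10^-4 + 0.9129 = 0.9133 K/W
Q = ΔT/ΣR = (58.2 °C − 23.2 °C)/0.9133 = 38.3 W

Q = 38.3 W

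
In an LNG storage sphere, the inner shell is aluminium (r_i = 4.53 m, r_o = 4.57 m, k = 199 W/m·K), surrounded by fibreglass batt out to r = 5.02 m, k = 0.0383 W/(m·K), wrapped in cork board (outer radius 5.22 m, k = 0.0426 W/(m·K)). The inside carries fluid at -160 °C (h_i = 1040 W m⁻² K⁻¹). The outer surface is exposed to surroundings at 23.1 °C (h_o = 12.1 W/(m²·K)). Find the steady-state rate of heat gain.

Q = 3.31 kW

Treat each layer as a resistance in series:
  R_conv,in = 1/(4πr²h) = 1/(4π·4.53²·1040) = 3.729×10^-6 K/W
  R_aluminium = (1/4.53 − 1/4.57)/(4πk) = 0.001932/(4π·199) = 7.726×10^-7 K/W
  R_fibreglass batt = (1/4.57 − 1/5.02)/(4πk) = 0.01962/(4π·0.0383) = 0.04076 K/W
  R_cork board = (1/5.02 − 1/5.22)/(4πk) = 0.007632/(4π·0.0426) = 0.01426 K/W
  R_conv,out = 1/(4πr²h) = 1/(4π·5.22²·12.1) = 2.414×10^-4 K/W
ΣR = 3.729×10^-6 + 7.726×10^-7 + 0.04076 + 0.01426 + 2.414×10^-4 = 0.05527 K/W
Q = ΔT/ΣR = (-160 °C − 23.1 °C)/0.05527 = -3310 W
(Negative Q ⇒ heat flows inward; heat gain = 3310 W.)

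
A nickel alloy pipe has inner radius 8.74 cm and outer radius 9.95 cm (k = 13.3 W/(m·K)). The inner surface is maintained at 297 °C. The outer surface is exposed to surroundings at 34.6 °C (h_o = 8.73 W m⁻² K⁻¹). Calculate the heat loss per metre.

Q' = 1420 W/m

Resistance network (inner→outer):
  R'_nickel alloy = ln(0.0995/0.0874)/(2πk) = 0.1297/(2π·13.3) = 0.001552 m·K/W
  R'_conv,out = 1/(2πr h) = 1/(2π·0.0995·8.73) = 0.1832 m·K/W
ΣR = 0.001552 + 0.1832 = 0.1848 m·K/W
Q' = ΔT/ΣR = (297 °C − 34.6 °C)/0.1848 = 1420 W/m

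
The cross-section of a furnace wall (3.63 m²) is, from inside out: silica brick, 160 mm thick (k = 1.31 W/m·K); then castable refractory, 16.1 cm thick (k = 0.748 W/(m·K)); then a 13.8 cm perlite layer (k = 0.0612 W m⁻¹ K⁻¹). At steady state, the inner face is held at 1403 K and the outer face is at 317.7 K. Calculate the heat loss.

Resistance network (inner→outer):
  R_silica brick = L/(kA) = 0.160/(1.31·3.63) = 0.03365 K/W
  R_castable refractory = L/(kA) = 0.161/(0.748·3.63) = 0.05929 K/W
  R_perlite = L/(kA) = 0.138/(0.0612·3.63) = 0.6212 K/W
ΣR = 0.03365 + 0.05929 + 0.6212 = 0.7141 K/W
Q = ΔT/ΣR = (1403 K − 317.7 K)/0.7141 = 1520 W

Q = 1520 W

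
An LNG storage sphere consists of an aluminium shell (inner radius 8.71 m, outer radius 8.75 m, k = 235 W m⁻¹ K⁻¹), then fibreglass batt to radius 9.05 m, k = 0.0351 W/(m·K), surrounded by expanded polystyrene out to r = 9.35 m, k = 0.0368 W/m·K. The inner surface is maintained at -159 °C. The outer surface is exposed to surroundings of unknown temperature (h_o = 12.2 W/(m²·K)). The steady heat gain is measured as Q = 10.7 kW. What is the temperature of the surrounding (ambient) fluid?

T_out = 15.7 °C

Sum the resistances:
  R_aluminium = (1/8.71 − 1/8.75)/(4πk) = 5.248×10^-4/(4π·235) = 1.777×10^-7 K/W
  R_fibreglass batt = (1/8.75 − 1/9.05)/(4πk) = 0.003788/(4π·0.0351) = 0.008589 K/W
  R_expanded polystyrene = (1/9.05 − 1/9.35)/(4πk) = 0.003545/(4π·0.0368) = 0.007667 K/W
  R_conv,out = 1/(4πr²h) = 1/(4π·9.35²·12.2) = 7.461×10^-5 K/W
ΣR = 0.01633 K/W
ΔT = Q·ΣR = 10700 × 0.01633 = 174.7 K
Heat flows inward, so T_out = T_in + ΔT = -159 + 174.7 = 15.7 °C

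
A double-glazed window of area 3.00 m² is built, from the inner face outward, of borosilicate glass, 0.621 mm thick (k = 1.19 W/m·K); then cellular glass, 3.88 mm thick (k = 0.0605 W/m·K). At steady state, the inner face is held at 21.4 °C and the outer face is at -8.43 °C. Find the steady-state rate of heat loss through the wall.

Q = 1380 W

Resistance network (inner→outer):
  R_borosilicate glass = L/(kA) = 6.21×10^-4/(1.19·3.00) = 1.739×10^-4 K/W
  R_cellular glass = L/(kA) = 0.00388/(0.0605·3.00) = 0.02138 K/W
ΣR = 1.739×10^-4 + 0.02138 = 0.02155 K/W
Q = ΔT/ΣR = (21.4 °C − -8.43 °C)/0.02155 = 1380 W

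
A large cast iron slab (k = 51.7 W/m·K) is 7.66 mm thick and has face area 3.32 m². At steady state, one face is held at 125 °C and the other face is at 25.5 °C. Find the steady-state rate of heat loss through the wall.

Q = kA·ΔT/L = 51.7 × 3.32 × |125 °C − 25.5 °C| / 0.00766 = 2.23×10^6 W

Q = 2230 kW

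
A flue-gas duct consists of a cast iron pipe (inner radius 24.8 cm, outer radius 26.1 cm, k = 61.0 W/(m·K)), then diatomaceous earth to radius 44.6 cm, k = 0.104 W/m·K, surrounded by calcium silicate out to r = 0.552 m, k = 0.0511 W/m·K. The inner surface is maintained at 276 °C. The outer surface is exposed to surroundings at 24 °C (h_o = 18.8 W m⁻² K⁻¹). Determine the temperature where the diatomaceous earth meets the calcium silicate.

Resistance network (inner→outer):
  R'_cast iron = ln(0.261/0.248)/(2πk) = 0.05109/(2π·61.0) = 1.333×10^-4 m·K/W
  R'_diatomaceous earth = ln(0.446/0.261)/(2πk) = 0.5358/(2π·0.104) = 0.8200 m·K/W
  R'_calcium silicate = ln(0.552/0.446)/(2πk) = 0.2132/(2π·0.0511) = 0.6641 m·K/W
  R'_conv,out = 1/(2πr h) = 1/(2π·0.552·18.8) = 0.01534 m·K/W
ΣR = 1.333×10^-4 + 0.8200 + 0.6641 + 0.01534 = 1.500 m·K/W
Q' = ΔT/ΣR = (276 °C − 24 °C)/1.500 = 168.0 W/m
From the inner boundary to the diatomaceous earth/calcium silicate interface, ΣR_partial = 0.8201 m·K/W.
T_interface = T_in − Q'·ΣR_partial = 276 °C − (168.0)(0.8201) = 138 °C

T = 138 °C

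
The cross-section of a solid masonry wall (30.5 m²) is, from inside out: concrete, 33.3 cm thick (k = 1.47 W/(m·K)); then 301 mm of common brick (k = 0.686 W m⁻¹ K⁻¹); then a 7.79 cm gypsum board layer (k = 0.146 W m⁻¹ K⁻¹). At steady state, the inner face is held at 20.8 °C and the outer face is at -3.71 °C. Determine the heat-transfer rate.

Series thermal resistances, inner to outer:
  R_concrete = L/(kA) = 0.333/(1.47·30.5) = 0.007427 K/W
  R_common brick = L/(kA) = 0.301/(0.686·30.5) = 0.01439 K/W
  R_gypsum board = L/(kA) = 0.0779/(0.146·30.5) = 0.01749 K/W
ΣR = 0.007427 + 0.01439 + 0.01749 = 0.03931 K/W
Q = ΔT/ΣR = (20.8 °C − -3.71 °C)/0.03931 = 624 W

Q = 624 W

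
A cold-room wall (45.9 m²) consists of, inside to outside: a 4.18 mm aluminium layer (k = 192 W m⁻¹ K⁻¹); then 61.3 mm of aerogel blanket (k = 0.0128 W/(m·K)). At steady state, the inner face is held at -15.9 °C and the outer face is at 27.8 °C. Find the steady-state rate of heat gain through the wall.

Q = 419 W

Treat each layer as a resistance in series:
  R_aluminium = L/(kA) = 0.00418/(192·45.9) = 4.743×10^-7 K/W
  R_aerogel blanket = L/(kA) = 0.0613/(0.0128·45.9) = 0.1043 K/W
ΣR = 4.743×10^-7 + 0.1043 = 0.1043 K/W
Q = ΔT/ΣR = (-15.9 °C − 27.8 °C)/0.1043 = -419 W
(Negative Q ⇒ heat flows inward; heat gain = 419 W.)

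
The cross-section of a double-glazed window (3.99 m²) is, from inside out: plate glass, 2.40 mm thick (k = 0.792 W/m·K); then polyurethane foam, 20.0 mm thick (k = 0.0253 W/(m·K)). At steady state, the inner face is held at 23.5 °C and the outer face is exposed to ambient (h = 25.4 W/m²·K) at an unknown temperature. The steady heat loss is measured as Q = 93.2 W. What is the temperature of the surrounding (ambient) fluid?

Series resistances:
  R_plate glass = L/(kA) = 0.00240/(0.792·3.99) = 7.595×10^-4 K/W
  R_polyurethane foam = L/(kA) = 0.0200/(0.0253·3.99) = 0.1981 K/W
  R_conv,out = 1/(hA) = 1/(25.4·3.99) = 0.009867 K/W
ΣR = 0.2088 K/W
ΔT = Q·ΣR = 93.2 × 0.2088 = 19.46 K
Heat flows outward, so T_out = T_in − ΔT = 23.5 − 19.46 = 4.04 °C

T_out = 4.04 °C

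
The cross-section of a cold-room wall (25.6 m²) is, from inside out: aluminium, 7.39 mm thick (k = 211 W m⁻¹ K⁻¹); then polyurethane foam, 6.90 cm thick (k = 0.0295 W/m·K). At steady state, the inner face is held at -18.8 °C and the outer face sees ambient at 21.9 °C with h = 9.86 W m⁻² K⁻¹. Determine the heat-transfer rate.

Series thermal resistances, inner to outer:
  R_aluminium = L/(kA) = 0.00739/(211·25.6) = 1.368×10^-6 K/W
  R_polyurethane foam = L/(kA) = 0.0690/(0.0295·25.6) = 0.09137 K/W
  R_conv,out = 1/(hA) = 1/(9.86·25.6) = 0.003962 K/W
ΣR = 1.368×10^-6 + 0.09137 + 0.003962 = 0.09533 K/W
Q = ΔT/ΣR = (-18.8 °C − 21.9 °C)/0.09533 = -427 W
(Negative Q ⇒ heat flows inward; heat gain = 427 W.)

Q = 427 W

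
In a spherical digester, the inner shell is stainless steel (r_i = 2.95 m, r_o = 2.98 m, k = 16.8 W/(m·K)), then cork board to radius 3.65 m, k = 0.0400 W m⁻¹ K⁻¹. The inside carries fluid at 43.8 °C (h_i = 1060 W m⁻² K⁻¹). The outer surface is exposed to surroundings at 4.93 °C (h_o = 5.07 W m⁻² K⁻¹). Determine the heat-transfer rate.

Q = 314 W

Treat each layer as a resistance in series:
  R_conv,in = 1/(4πr²h) = 1/(4π·2.95²·1060) = 8.627×10^-6 K/W
  R_stainless steel = (1/2.95 − 1/2.98)/(4πk) = 0.003413/(4π·16.8) = 1.616×10^-5 K/W
  R_cork board = (1/2.98 − 1/3.65)/(4πk) = 0.06160/(4π·0.0400) = 0.1225 K/W
  R_conv,out = 1/(4πr²h) = 1/(4π·3.65²·5.07) = 0.001178 K/W
ΣR = 8.627×10^-6 + 1.616×10^-5 + 0.1225 + 0.001178 = 0.1237 K/W
Q = ΔT/ΣR = (43.8 °C − 4.93 °C)/0.1237 = 314 W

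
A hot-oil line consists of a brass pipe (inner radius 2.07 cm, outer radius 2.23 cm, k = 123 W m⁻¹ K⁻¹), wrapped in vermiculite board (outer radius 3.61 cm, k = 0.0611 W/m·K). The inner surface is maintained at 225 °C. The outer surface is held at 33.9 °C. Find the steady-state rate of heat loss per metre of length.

Resistance network (inner→outer):
  R'_brass = ln(0.0223/0.0207)/(2πk) = 0.07445/(2π·123) = 9.634×10^-5 m·K/W
  R'_vermiculite board = ln(0.0361/0.0223)/(2πk) = 0.4817/(2π·0.0611) = 1.255 m·K/W
ΣR = 9.634×10^-5 + 1.255 = 1.255 m·K/W
Q' = ΔT/ΣR = (225 °C − 33.9 °C)/1.255 = 152 W/m

Q' = 152 W/m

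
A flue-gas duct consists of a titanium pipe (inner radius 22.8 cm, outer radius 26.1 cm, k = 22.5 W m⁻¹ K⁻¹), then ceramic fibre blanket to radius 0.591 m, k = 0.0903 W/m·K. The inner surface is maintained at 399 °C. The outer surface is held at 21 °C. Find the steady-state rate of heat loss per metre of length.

Q' = 262 W/m

Treat each layer as a resistance in series:
  R'_titanium = ln(0.261/0.228)/(2πk) = 0.1352/(2π·22.5) = 9.562×10^-4 m·K/W
  R'_ceramic fibre blanket = ln(0.591/0.261)/(2πk) = 0.8173/(2π·0.0903) = 1.440 m·K/W
ΣR = 9.562×10^-4 + 1.440 = 1.441 m·K/W
Q' = ΔT/ΣR = (399 °C − 21 °C)/1.441 = 262 W/m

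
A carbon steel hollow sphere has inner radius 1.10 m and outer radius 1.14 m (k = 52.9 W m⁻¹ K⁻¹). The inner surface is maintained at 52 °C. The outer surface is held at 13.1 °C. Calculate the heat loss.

Q = 4πk·ΔT/(1/r₁ − 1/r₂) = 4π × 52.9 × 38.9 / (1/1.10 − 1/1.14) = 8.11×10^5 W

Q = 8.11×10^5 W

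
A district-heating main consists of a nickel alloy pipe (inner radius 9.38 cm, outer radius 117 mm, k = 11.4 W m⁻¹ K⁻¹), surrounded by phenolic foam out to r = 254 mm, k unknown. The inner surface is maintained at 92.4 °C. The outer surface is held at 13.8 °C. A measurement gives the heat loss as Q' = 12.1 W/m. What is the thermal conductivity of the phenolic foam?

ΣR = ΔT/Q' = |92.4 − 13.8|/12.1 = 6.496 m·K/W
Known resistances:
  R'_nickel alloy = ln(0.117/0.0938)/(2πk) = 0.2210/(2π·11.4) = 0.003085 m·K/W
R_phenolic foam = ΣR − ΣR_known = 6.496 − 0.003085 = 6.493 m·K/W
ln(r₂/r₁)/(2πk) = 6.493 ⇒ k = 0.7752/(2π·6.493) = 0.0190 W/m·K

k = 0.0190 W/m·K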